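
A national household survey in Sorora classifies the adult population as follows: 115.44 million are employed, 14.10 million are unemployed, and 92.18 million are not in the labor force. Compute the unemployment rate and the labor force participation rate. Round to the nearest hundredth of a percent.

Labor force = employed + unemployed = 115.44 + 14.10 = 129.54 million.
Working-age population = 129.54 + 92.18 = 221.72 million.
Unemployment rate = 14.10 / 129.54 = 10.88%.
Labor force participation rate = 129.54 / 221.72 = 58.43%.

Unemployment rate ≈ 10.88%; labor force participation rate ≈ 58.43%.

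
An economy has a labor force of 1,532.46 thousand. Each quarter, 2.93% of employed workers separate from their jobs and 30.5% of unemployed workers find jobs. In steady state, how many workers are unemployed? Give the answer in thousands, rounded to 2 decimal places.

Steady-state unemployment rate u* = s/(s+f) = 2.93/(2.93+30.5) = 0.087646.
Unemployed = u* × labor force = 0.087646 × 1,532.46 ≈ 134.31 thousand.

About 134.31 thousand are unemployed in steady state.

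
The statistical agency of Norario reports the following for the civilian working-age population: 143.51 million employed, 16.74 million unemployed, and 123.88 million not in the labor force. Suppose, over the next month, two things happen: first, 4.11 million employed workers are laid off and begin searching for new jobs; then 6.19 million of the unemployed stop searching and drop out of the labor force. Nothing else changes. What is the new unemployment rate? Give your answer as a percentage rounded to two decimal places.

Initially, labor force = 143.51 + 16.74 = 160.25 million, so u = 16.74/160.25 = 10.45%.
After the first change, employed falls and unemployed rises by 4.11; labor force unchanged → E = 139.40, U = 20.85, labor force = 160.25 million.
After the second change, unemployed and labor force both fall by 6.19 → E = 139.40, U = 14.66, labor force = 154.06 million.
New unemployment rate = 14.66 / 154.06 = 9.52%.

New unemployment rate ≈ 9.52%.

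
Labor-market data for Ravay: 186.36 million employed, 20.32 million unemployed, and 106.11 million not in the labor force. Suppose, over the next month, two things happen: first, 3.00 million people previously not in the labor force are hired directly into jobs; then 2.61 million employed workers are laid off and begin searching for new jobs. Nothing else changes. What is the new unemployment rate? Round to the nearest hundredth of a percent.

Initially, labor force = 186.36 + 20.32 = 206.68 million, so u = 20.32/206.68 = 9.83%.
After the first change, employed and labor force both rise by 3.00; unemployed unchanged → E = 189.36, U = 20.32, labor force = 209.68 million.
After the second change, employed falls and unemployed rises by 2.61; labor force unchanged → E = 186.75, U = 22.93, labor force = 209.68 million.
New unemployment rate = 22.93 / 209.68 = 10.94%.

New unemployment rate ≈ 10.94%.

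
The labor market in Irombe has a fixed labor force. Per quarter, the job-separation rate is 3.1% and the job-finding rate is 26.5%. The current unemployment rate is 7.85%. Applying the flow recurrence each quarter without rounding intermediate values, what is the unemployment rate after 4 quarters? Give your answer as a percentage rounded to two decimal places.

With a fixed labor force, u_{t+1} = u_t + s·(1−u_t) − f·u_t = u_t·(1−s−f) + s.
Here 1−s−f = 0.704 and s = 0.031.
u_1 = 0.078500 × 0.704 + 0.031 = 0.086264.
u_2 = 0.086264 × 0.704 + 0.031 = 0.091730.
u_3 = 0.091730 × 0.704 + 0.031 = 0.095578.
u_4 = 0.095578 × 0.704 + 0.031 = 0.098287.

Unemployment rate after four quarters ≈ 9.83%.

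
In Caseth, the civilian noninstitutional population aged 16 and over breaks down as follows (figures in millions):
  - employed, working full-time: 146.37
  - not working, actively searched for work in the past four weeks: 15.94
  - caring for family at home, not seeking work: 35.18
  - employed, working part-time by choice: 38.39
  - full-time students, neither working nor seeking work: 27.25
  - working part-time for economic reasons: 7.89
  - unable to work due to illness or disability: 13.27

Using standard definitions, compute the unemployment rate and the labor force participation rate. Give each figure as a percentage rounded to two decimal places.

Employed = 146.37 + 38.39 + 7.89 = 192.65 million (anyone who worked, including part-time for economic reasons, counts as employed).
Unemployed = 15.94 million.
Labor force = 192.65 + 15.94 = 208.59 million.
Not in labor force = 35.18 + 27.25 + 13.27 = 75.70 million (those not working and not actively searching are outside the labor force).
Civilian working-age population = 208.59 + 75.70 = 284.29 million.
Unemployment rate = 15.94 / 208.59 = 7.64%.
Labor force participation rate = 208.59 / 284.29 = 73.37%.

Unemployment rate ≈ 7.64%; labor force participation rate ≈ 73.37%.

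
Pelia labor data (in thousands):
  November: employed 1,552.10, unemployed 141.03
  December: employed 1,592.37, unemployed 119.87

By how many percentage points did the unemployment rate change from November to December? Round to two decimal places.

The unemployment rate changed by −1.33 percentage points.

November: labor force = 1,552.10 + 141.03 = 1,693.13; u = 141.03/1,693.13 = 8.33%.
December: labor force = 1,592.37 + 119.87 = 1,712.24; u = 119.87/1,712.24 = 7.00%.
Change = 7.00% − 8.33% = −1.33 pp.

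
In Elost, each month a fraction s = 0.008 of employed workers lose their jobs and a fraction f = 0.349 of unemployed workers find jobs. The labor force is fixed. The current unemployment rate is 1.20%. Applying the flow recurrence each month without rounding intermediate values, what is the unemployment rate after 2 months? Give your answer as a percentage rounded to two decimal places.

Unemployment rate after two months ≈ 1.81%.

With a fixed labor force, u_{t+1} = u_t + s·(1−u_t) − f·u_t = u_t·(1−s−f) + s.
Here 1−s−f = 0.643 and s = 0.008.
u_1 = 0.012000 × 0.643 + 0.008 = 0.015716.
u_2 = 0.015716 × 0.643 + 0.008 = 0.018105.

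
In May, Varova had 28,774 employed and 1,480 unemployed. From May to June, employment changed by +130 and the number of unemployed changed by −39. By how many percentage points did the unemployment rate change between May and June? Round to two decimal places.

May: labor force = 28,774 + 1,480 = 30,254; u = 1,480/30,254 = 4.89%.
June: labor force = 28,904 + 1,441 = 30,345; u = 1,441/30,345 = 4.75%.
Change = 4.75% − 4.89% = −0.14 pp.

The unemployment rate changed by −0.14 percentage points.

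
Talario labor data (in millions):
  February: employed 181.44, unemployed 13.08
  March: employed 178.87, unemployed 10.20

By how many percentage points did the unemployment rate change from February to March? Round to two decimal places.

February: labor force = 181.44 + 13.08 = 194.52; u = 13.08/194.52 = 6.72%.
March: labor force = 178.87 + 10.20 = 189.07; u = 10.20/189.07 = 5.39%.
Change = 5.39% − 6.72% = −1.33 pp.

The unemployment rate changed by −1.33 percentage points.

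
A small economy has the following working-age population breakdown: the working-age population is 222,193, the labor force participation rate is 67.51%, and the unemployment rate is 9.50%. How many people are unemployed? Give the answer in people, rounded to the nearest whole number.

Labor force = 0.6751 × 222,193 = 150,002.
Unemployed = 0.0950 × 150,002 ≈ 14,250.

About 14,250 are unemployed.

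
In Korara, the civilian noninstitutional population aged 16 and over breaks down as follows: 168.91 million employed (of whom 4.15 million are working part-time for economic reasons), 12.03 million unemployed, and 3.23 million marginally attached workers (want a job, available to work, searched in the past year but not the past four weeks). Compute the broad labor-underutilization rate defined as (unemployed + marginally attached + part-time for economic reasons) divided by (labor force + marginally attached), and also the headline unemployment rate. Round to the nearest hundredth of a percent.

Labor force = 168.91 + 12.03 = 180.94 million.
Numerator = 12.03 + 3.23 + 4.15 = 19.41 million.
Denominator = 180.94 + 3.23 = 184.17 million.
Broad rate = 19.41 / 184.17 = 10.54%.
Headline unemployment rate = 12.03 / 180.94 = 6.65%.

Broad underutilization rate ≈ 10.54%; headline unemployment rate ≈ 6.65%.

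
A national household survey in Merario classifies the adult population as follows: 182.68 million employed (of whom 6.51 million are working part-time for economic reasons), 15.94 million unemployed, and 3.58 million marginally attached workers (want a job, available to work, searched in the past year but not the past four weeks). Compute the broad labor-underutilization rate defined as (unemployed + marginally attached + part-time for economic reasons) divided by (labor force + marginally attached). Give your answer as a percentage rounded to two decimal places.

Labor force = 182.68 + 15.94 = 198.62 million.
Numerator = 15.94 + 3.58 + 6.51 = 26.03 million.
Denominator = 198.62 + 3.58 = 202.20 million.
Broad rate = 26.03 / 202.20 = 12.87%.

Broad underutilization rate ≈ 12.87%.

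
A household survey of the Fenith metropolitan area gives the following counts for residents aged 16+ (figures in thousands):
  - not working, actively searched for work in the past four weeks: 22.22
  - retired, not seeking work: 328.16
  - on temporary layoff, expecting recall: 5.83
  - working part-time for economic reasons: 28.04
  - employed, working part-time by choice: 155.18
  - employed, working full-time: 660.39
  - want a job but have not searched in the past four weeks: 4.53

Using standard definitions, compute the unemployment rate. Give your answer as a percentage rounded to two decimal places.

Unemployment rate ≈ 3.22%.

Employed = 28.04 + 155.18 + 660.39 = 843.61 thousand (anyone who worked, including part-time for economic reasons, counts as employed).
Unemployed = 22.22 + 5.83 = 28.05 thousand (jobless and actively searching, or on temporary layoff).
Labor force = 843.61 + 28.05 = 871.66 thousand.
Unemployment rate = 28.05 / 871.66 = 3.22%.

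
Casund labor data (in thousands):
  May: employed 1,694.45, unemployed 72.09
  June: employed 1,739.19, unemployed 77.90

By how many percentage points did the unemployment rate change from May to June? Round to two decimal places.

The unemployment rate changed by +0.21 percentage points.

May: labor force = 1,694.45 + 72.09 = 1,766.54; u = 72.09/1,766.54 = 4.08%.
June: labor force = 1,739.19 + 77.90 = 1,817.09; u = 77.90/1,817.09 = 4.29%.
Change = 4.29% − 4.08% = +0.21 pp.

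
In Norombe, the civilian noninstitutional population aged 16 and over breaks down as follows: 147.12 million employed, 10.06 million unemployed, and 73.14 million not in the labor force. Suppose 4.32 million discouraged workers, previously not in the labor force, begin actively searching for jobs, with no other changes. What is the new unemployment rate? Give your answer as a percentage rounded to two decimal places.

Initially, labor force = 147.12 + 10.06 = 157.18 million, so u = 10.06/157.18 = 6.40%.
After the change, unemployed and labor force both rise by 4.32 → E = 147.12, U = 14.38, labor force = 161.50 million.
New unemployment rate = 14.38 / 161.50 = 8.90%.

New unemployment rate ≈ 8.90%.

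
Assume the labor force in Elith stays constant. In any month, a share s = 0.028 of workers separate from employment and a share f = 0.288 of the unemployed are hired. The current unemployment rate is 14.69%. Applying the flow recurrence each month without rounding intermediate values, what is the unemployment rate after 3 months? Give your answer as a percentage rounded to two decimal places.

Unemployment rate after three months ≈ 10.73%.

With a fixed labor force, u_{t+1} = u_t + s·(1−u_t) − f·u_t = u_t·(1−s−f) + s.
Here 1−s−f = 0.684 and s = 0.028.
u_1 = 0.146900 × 0.684 + 0.028 = 0.128480.
u_2 = 0.128480 × 0.684 + 0.028 = 0.115880.
u_3 = 0.115880 × 0.684 + 0.028 = 0.107262.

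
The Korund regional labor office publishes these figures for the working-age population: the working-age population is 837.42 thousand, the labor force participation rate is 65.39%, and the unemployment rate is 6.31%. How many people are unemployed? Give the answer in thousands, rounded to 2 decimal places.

About 34.55 thousand are unemployed.

Labor force = 0.6539 × 837.42 = 547.59 thousand.
Unemployed = 0.0631 × 547.59 ≈ 34.55 thousand.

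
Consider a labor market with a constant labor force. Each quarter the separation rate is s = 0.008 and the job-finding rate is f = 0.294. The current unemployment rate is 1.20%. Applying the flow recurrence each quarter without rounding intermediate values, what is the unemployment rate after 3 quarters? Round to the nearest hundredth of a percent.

Unemployment rate after three quarters ≈ 2.16%.

With a fixed labor force, u_{t+1} = u_t + s·(1−u_t) − f·u_t = u_t·(1−s−f) + s.
Here 1−s−f = 0.698 and s = 0.008.
u_1 = 0.012000 × 0.698 + 0.008 = 0.016376.
u_2 = 0.016376 × 0.698 + 0.008 = 0.019430.
u_3 = 0.019430 × 0.698 + 0.008 = 0.021562.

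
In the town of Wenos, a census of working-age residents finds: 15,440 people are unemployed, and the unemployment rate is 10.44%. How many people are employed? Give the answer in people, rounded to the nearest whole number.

About 132,453 are employed.

Labor force = U / u = 15,440 / 0.1044 ≈ 147,893.
Employed = labor force − unemployed = 147,893 − 15,440 = 132,453.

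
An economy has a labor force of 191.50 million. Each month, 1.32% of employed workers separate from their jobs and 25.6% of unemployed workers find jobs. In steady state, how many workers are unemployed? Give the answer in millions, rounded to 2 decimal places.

Steady-state unemployment rate u* = s/(s+f) = 1.32/(1.32+25.6) = 0.049034.
Unemployed = u* × labor force = 0.049034 × 191.50 ≈ 9.39 million.

About 9.39 million are unemployed in steady state.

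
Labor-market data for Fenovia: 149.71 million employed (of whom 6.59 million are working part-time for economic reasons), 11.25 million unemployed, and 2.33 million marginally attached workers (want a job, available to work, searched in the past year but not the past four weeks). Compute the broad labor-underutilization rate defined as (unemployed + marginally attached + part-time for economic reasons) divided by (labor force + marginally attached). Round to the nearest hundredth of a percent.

Broad underutilization rate ≈ 12.35%.

Labor force = 149.71 + 11.25 = 160.96 million.
Numerator = 11.25 + 2.33 + 6.59 = 20.17 million.
Denominator = 160.96 + 2.33 = 163.29 million.
Broad rate = 20.17 / 163.29 = 12.35%.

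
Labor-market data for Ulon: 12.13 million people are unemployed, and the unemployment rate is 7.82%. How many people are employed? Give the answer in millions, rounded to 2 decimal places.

Labor force = U / u = 12.13 / 0.0782 ≈ 155.12 million.
Employed = labor force − unemployed = 155.12 − 12.13 = 142.99 million.

About 142.99 million are employed.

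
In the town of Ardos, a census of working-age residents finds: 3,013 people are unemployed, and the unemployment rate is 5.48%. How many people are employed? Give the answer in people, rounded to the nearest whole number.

About 51,969 are employed.

Labor force = U / u = 3,013 / 0.0548 ≈ 54,982.
Employed = labor force − unemployed = 54,982 − 3,013 = 51,969.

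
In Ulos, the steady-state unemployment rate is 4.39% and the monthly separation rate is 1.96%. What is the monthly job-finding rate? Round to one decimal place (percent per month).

Job-finding rate ≈ 42.7% per month.

From u* = s/(s+f): f = s·(1−u)/u.
f = 1.96 × (1 − 0.0439) / 0.0439 = 1.8740 / 0.0439 ≈ 42.7% per month.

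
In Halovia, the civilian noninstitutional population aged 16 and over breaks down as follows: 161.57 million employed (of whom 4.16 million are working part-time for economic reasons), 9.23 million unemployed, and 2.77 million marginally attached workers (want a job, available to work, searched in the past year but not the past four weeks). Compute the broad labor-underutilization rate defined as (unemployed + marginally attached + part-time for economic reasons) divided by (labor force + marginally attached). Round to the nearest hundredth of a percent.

Labor force = 161.57 + 9.23 = 170.80 million.
Numerator = 9.23 + 2.77 + 4.16 = 16.16 million.
Denominator = 170.80 + 2.77 = 173.57 million.
Broad rate = 16.16 / 173.57 = 9.31%.

Broad underutilization rate ≈ 9.31%.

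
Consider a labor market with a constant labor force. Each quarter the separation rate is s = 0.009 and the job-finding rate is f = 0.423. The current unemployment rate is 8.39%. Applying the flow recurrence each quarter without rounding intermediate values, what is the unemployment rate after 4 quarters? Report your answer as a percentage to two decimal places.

With a fixed labor force, u_{t+1} = u_t + s·(1−u_t) − f·u_t = u_t·(1−s−f) + s.
Here 1−s−f = 0.568 and s = 0.009.
u_1 = 0.083900 × 0.568 + 0.009 = 0.056655.
u_2 = 0.056655 × 0.568 + 0.009 = 0.041180.
u_3 = 0.041180 × 0.568 + 0.009 = 0.032390.
u_4 = 0.032390 × 0.568 + 0.009 = 0.027398.

Unemployment rate after four quarters ≈ 2.74%.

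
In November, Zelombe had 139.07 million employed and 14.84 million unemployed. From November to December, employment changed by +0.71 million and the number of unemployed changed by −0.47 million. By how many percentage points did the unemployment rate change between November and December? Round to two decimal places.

November: labor force = 139.07 + 14.84 = 153.91; u = 14.84/153.91 = 9.64%.
December: labor force = 139.78 + 14.37 = 154.15; u = 14.37/154.15 = 9.32%.
Change = 9.32% − 9.64% = −0.32 pp.

The unemployment rate changed by −0.32 percentage points.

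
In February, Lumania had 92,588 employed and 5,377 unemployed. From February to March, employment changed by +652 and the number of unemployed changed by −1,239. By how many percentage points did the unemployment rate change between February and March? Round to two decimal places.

February: labor force = 92,588 + 5,377 = 97,965; u = 5,377/97,965 = 5.49%.
March: labor force = 93,240 + 4,138 = 97,378; u = 4,138/97,378 = 4.25%.
Change = 4.25% − 5.49% = −1.24 pp.

The unemployment rate changed by −1.24 percentage points.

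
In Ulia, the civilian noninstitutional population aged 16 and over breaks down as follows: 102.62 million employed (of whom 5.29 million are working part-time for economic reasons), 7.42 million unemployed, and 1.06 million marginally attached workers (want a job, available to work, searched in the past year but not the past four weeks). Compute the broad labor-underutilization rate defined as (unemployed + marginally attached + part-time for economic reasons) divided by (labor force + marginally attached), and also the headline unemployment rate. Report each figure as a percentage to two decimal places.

Labor force = 102.62 + 7.42 = 110.04 million.
Numerator = 7.42 + 1.06 + 5.29 = 13.77 million.
Denominator = 110.04 + 1.06 = 111.10 million.
Broad rate = 13.77 / 111.10 = 12.39%.
Headline unemployment rate = 7.42 / 110.04 = 6.74%.

Broad underutilization rate ≈ 12.39%; headline unemployment rate ≈ 6.74%.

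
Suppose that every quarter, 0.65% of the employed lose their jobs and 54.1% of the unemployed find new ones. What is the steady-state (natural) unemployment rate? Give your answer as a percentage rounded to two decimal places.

Steady-state unemployment rate ≈ 1.19%.

At steady state the flows balance: s·E = f·U, so U/(E+U) = s/(s+f).
u* = 0.65 / (0.65 + 54.1) = 0.65 / 54.75 = 1.19%.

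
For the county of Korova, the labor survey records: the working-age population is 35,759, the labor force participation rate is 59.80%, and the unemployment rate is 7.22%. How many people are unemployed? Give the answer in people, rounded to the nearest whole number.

Labor force = 0.5980 × 35,759 = 21,384.
Unemployed = 0.0722 × 21,384 ≈ 1,544.

About 1,544 are unemployed.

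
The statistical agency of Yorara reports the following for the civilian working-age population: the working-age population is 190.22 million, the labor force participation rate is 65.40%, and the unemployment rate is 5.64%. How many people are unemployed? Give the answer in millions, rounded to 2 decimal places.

Labor force = 0.6540 × 190.22 = 124.40 million.
Unemployed = 0.0564 × 124.40 ≈ 7.02 million.

About 7.02 million are unemployed.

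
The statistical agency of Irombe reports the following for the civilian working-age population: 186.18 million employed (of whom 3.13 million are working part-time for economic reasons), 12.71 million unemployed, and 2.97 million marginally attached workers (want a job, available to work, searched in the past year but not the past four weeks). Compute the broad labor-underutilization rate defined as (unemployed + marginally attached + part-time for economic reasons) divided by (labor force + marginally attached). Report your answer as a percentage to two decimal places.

Broad underutilization rate ≈ 9.32%.

Labor force = 186.18 + 12.71 = 198.89 million.
Numerator = 12.71 + 2.97 + 3.13 = 18.81 million.
Denominator = 198.89 + 2.97 = 201.86 million.
Broad rate = 18.81 / 201.86 = 9.32%.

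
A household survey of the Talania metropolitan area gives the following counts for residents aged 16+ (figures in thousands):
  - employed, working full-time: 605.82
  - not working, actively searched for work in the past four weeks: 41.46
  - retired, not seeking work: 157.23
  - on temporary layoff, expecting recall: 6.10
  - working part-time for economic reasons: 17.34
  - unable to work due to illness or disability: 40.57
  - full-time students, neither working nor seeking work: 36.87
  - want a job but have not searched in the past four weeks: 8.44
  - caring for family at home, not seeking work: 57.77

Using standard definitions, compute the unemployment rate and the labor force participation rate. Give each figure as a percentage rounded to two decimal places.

Employed = 605.82 + 17.34 = 623.16 thousand (anyone who worked, including part-time for economic reasons, counts as employed).
Unemployed = 41.46 + 6.10 = 47.56 thousand (jobless and actively searching, or on temporary layoff).
Labor force = 623.16 + 47.56 = 670.72 thousand.
Not in labor force = 157.23 + 40.57 + 36.87 + 8.44 + 57.77 = 300.88 thousand (those not working and not actively searching are outside the labor force — including those who want a job but have given up searching).
Civilian working-age population = 670.72 + 300.88 = 971.60 thousand.
Unemployment rate = 47.56 / 670.72 = 7.09%.
Labor force participation rate = 670.72 / 971.60 = 69.03%.

Unemployment rate ≈ 7.09%; labor force participation rate ≈ 69.03%.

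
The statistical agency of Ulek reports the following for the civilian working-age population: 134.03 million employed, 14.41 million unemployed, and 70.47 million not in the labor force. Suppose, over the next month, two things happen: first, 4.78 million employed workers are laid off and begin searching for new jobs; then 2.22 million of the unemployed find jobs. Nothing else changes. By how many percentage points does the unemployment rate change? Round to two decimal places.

The unemployment rate changes by +1.72 percentage points.

Initially, labor force = 134.03 + 14.41 = 148.44 million, so u = 14.41/148.44 = 9.71%.
After the first change, employed falls and unemployed rises by 4.78; labor force unchanged → E = 129.25, U = 19.19, labor force = 148.44 million.
After the second change, unemployed falls and employed rises by 2.22; labor force unchanged → E = 131.47, U = 16.97, labor force = 148.44 million.
New unemployment rate = 16.97 / 148.44 = 11.43%.
Change = 11.43% − 9.71% = +1.72 percentage points.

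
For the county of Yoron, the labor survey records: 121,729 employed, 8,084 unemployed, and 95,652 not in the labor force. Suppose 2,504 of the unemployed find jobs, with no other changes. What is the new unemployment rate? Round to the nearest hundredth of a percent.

New unemployment rate ≈ 4.30%.

Initially, labor force = 121,729 + 8,084 = 129,813, so u = 8,084/129,813 = 6.23%.
After the change, unemployed falls and employed rises by 2,504; labor force unchanged → E = 124,233, U = 5,580, labor force = 129,813.
New unemployment rate = 5,580 / 129,813 = 4.30%.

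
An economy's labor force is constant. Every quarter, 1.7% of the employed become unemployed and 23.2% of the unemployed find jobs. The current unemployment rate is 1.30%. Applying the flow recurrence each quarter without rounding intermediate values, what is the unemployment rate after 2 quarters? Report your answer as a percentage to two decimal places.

With a fixed labor force, u_{t+1} = u_t + s·(1−u_t) − f·u_t = u_t·(1−s−f) + s.
Here 1−s−f = 0.751 and s = 0.017.
u_1 = 0.013000 × 0.751 + 0.017 = 0.026763.
u_2 = 0.026763 × 0.751 + 0.017 = 0.037099.

Unemployment rate after two quarters ≈ 3.71%.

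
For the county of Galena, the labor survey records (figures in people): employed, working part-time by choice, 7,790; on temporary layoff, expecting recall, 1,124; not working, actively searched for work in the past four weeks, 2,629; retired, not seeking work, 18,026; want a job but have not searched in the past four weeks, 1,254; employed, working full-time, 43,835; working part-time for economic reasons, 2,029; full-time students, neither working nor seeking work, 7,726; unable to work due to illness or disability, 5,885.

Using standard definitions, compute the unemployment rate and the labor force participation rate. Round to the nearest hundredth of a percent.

Unemployment rate ≈ 6.54%; labor force participation rate ≈ 63.58%.

Employed = 7,790 + 43,835 + 2,029 = 53,654 (anyone who worked, including part-time for economic reasons, counts as employed).
Unemployed = 1,124 + 2,629 = 3,753 (jobless and actively searching, or on temporary layoff).
Labor force = 53,654 + 3,753 = 57,407.
Not in labor force = 18,026 + 1,254 + 7,726 + 5,885 = 32,891 (those not working and not actively searching are outside the labor force — including those who want a job but have given up searching).
Civilian working-age population = 57,407 + 32,891 = 90,298.
Unemployment rate = 3,753 / 57,407 = 6.54%.
Labor force participation rate = 57,407 / 90,298 = 63.58%.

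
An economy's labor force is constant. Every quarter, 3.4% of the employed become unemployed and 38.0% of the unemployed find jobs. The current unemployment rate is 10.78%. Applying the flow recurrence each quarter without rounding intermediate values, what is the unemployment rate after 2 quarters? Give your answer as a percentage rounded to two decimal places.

Unemployment rate after two quarters ≈ 9.09%.

With a fixed labor force, u_{t+1} = u_t + s·(1−u_t) − f·u_t = u_t·(1−s−f) + s.
Here 1−s−f = 0.586 and s = 0.034.
u_1 = 0.107800 × 0.586 + 0.034 = 0.097171.
u_2 = 0.097171 × 0.586 + 0.034 = 0.090942.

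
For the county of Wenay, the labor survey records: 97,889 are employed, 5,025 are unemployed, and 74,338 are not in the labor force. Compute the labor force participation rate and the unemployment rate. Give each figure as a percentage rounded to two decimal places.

Labor force = employed + unemployed = 97,889 + 5,025 = 102,914.
Working-age population = 102,914 + 74,338 = 177,252.
Unemployment rate = 5,025 / 102,914 = 4.88%.
Labor force participation rate = 102,914 / 177,252 = 58.06%.

Labor force participation rate ≈ 58.06%; unemployment rate ≈ 4.88%.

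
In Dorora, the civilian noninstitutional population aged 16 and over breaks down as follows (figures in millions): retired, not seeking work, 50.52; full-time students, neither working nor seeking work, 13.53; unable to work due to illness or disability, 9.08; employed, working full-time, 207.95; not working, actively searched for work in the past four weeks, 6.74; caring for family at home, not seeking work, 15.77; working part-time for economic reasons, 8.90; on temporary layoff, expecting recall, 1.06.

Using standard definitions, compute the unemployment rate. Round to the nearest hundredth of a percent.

Unemployment rate ≈ 3.47%.

Employed = 207.95 + 8.90 = 216.85 million (anyone who worked, including part-time for economic reasons, counts as employed).
Unemployed = 6.74 + 1.06 = 7.80 million (jobless and actively searching, or on temporary layoff).
Labor force = 216.85 + 7.80 = 224.65 million.
Unemployment rate = 7.80 / 224.65 = 3.47%.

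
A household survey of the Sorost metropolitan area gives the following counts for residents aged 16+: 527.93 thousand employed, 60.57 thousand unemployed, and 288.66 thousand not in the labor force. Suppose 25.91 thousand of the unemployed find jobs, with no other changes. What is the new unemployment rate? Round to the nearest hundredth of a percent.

Initially, labor force = 527.93 + 60.57 = 588.50 thousand, so u = 60.57/588.50 = 10.29%.
After the change, unemployed falls and employed rises by 25.91; labor force unchanged → E = 553.84, U = 34.66, labor force = 588.50 thousand.
New unemployment rate = 34.66 / 588.50 = 5.89%.

New unemployment rate ≈ 5.89%.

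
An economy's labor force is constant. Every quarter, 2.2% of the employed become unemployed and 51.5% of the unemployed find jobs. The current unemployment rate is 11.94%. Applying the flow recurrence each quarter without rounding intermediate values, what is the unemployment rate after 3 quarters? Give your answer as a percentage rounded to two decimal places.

With a fixed labor force, u_{t+1} = u_t + s·(1−u_t) − f·u_t = u_t·(1−s−f) + s.
Here 1−s−f = 0.463 and s = 0.022.
u_1 = 0.119400 × 0.463 + 0.022 = 0.077282.
u_2 = 0.077282 × 0.463 + 0.022 = 0.057782.
u_3 = 0.057782 × 0.463 + 0.022 = 0.048753.

Unemployment rate after three quarters ≈ 4.88%.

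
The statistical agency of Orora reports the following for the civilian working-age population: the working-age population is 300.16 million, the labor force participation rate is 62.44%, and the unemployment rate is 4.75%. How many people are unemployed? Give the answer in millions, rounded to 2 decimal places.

Labor force = 0.6244 × 300.16 = 187.42 million.
Unemployed = 0.0475 × 187.42 ≈ 8.90 million.

About 8.90 million are unemployed.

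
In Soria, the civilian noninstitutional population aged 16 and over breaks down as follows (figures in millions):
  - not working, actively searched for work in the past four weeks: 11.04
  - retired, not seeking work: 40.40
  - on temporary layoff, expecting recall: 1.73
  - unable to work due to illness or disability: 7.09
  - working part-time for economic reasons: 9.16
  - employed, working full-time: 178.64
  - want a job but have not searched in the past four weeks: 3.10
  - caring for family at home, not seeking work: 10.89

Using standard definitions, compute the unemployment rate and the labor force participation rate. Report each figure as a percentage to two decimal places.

Unemployment rate ≈ 6.37%; labor force participation rate ≈ 76.54%.

Employed = 9.16 + 178.64 = 187.80 million (anyone who worked, including part-time for economic reasons, counts as employed).
Unemployed = 11.04 + 1.73 = 12.77 million (jobless and actively searching, or on temporary layoff).
Labor force = 187.80 + 12.77 = 200.57 million.
Not in labor force = 40.40 + 7.09 + 3.10 + 10.89 = 61.48 million (those not working and not actively searching are outside the labor force — including those who want a job but have given up searching).
Civilian working-age population = 200.57 + 61.48 = 262.05 million.
Unemployment rate = 12.77 / 200.57 = 6.37%.
Labor force participation rate = 200.57 / 262.05 = 76.54%.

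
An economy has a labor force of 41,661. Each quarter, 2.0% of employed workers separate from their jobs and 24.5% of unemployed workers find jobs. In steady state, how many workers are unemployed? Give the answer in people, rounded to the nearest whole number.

Steady-state unemployment rate u* = s/(s+f) = 2.0/(2.0+24.5) = 0.075472.
Unemployed = u* × labor force = 0.075472 × 41,661 ≈ 3,144.

About 3,144 are unemployed in steady state.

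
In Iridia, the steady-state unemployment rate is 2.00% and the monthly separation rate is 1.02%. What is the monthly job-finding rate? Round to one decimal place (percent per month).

Job-finding rate ≈ 50.0% per month.

From u* = s/(s+f): f = s·(1−u)/u.
f = 1.02 × (1 − 0.0200) / 0.0200 = 0.9996 / 0.0200 ≈ 50.0% per month.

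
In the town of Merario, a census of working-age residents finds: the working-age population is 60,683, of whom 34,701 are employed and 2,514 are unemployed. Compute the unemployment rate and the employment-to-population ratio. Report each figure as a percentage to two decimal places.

Labor force = employed + unemployed = 34,701 + 2,514 = 37,215.
Unemployment rate = 2,514 / 37,215 = 6.76%.
Employment-population ratio = 34,701 / 60,683 = 57.18%.

Unemployment rate ≈ 6.76%; employment-population ratio ≈ 57.18%.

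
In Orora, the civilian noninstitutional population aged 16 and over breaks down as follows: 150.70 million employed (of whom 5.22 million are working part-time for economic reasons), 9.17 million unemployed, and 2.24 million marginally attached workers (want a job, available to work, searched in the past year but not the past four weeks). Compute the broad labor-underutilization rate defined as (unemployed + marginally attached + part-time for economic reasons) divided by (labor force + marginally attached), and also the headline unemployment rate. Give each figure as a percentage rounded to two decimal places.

Broad underutilization rate ≈ 10.26%; headline unemployment rate ≈ 5.74%.

Labor force = 150.70 + 9.17 = 159.87 million.
Numerator = 9.17 + 2.24 + 5.22 = 16.63 million.
Denominator = 159.87 + 2.24 = 162.11 million.
Broad rate = 16.63 / 162.11 = 10.26%.
Headline unemployment rate = 9.17 / 159.87 = 5.74%.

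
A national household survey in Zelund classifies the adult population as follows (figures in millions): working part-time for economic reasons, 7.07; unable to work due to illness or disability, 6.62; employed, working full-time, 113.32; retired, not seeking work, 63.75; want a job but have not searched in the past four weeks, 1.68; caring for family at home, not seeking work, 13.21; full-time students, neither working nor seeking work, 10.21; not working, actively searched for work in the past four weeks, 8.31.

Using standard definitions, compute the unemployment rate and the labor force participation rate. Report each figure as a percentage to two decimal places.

Employed = 7.07 + 113.32 = 120.39 million (anyone who worked, including part-time for economic reasons, counts as employed).
Unemployed = 8.31 million.
Labor force = 120.39 + 8.31 = 128.70 million.
Not in labor force = 6.62 + 63.75 + 1.68 + 13.21 + 10.21 = 95.47 million (those not working and not actively searching are outside the labor force — including those who want a job but have given up searching).
Civilian working-age population = 128.70 + 95.47 = 224.17 million.
Unemployment rate = 8.31 / 128.70 = 6.46%.
Labor force participation rate = 128.70 / 224.17 = 57.41%.

Unemployment rate ≈ 6.46%; labor force participation rate ≈ 57.41%.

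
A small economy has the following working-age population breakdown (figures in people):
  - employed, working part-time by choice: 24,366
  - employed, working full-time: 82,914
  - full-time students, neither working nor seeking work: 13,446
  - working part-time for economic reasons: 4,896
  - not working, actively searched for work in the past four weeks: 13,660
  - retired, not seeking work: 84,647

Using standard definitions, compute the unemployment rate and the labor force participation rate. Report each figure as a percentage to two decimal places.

Unemployment rate ≈ 10.86%; labor force participation rate ≈ 56.19%.

Employed = 24,366 + 82,914 + 4,896 = 112,176 (anyone who worked, including part-time for economic reasons, counts as employed).
Unemployed = 13,660.
Labor force = 112,176 + 13,660 = 125,836.
Not in labor force = 13,446 + 84,647 = 98,093 (those not working and not actively searching are outside the labor force).
Civilian working-age population = 125,836 + 98,093 = 223,929.
Unemployment rate = 13,660 / 125,836 = 10.86%.
Labor force participation rate = 125,836 / 223,929 = 56.19%.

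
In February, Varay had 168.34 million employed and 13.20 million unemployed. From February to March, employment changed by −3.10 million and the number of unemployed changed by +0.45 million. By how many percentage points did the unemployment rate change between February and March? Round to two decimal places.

February: labor force = 168.34 + 13.20 = 181.54; u = 13.20/181.54 = 7.27%.
March: labor force = 165.24 + 13.65 = 178.89; u = 13.65/178.89 = 7.63%.
Change = 7.63% − 7.27% = +0.36 pp.

The unemployment rate changed by +0.36 percentage points.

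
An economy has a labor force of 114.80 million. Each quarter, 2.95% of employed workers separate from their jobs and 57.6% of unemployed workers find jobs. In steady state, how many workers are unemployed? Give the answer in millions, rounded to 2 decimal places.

About 5.59 million are unemployed in steady state.

Steady-state unemployment rate u* = s/(s+f) = 2.95/(2.95+57.6) = 0.048720.
Unemployed = u* × labor force = 0.048720 × 114.80 ≈ 5.59 million.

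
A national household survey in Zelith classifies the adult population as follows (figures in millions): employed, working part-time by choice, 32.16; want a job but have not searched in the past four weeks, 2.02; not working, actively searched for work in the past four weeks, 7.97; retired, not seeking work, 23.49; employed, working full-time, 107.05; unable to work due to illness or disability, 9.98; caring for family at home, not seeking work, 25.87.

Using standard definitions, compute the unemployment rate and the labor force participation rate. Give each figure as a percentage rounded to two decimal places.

Employed = 32.16 + 107.05 = 139.21 million.
Unemployed = 7.97 million.
Labor force = 139.21 + 7.97 = 147.18 million.
Not in labor force = 2.02 + 23.49 + 9.98 + 25.87 = 61.36 million (those not working and not actively searching are outside the labor force — including those who want a job but have given up searching).
Civilian working-age population = 147.18 + 61.36 = 208.54 million.
Unemployment rate = 7.97 / 147.18 = 5.42%.
Labor force participation rate = 147.18 / 208.54 = 70.58%.

Unemployment rate ≈ 5.42%; labor force participation rate ≈ 70.58%.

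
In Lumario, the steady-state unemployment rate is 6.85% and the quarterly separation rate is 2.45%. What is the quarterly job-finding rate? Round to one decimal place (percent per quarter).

From u* = s/(s+f): f = s·(1−u)/u.
f = 2.45 × (1 − 0.0685) / 0.0685 = 2.2822 / 0.0685 ≈ 33.3% per quarter.

Job-finding rate ≈ 33.3% per quarter.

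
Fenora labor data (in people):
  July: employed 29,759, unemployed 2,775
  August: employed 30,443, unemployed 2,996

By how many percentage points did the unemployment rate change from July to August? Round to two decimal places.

The unemployment rate changed by +0.43 percentage points.

July: labor force = 29,759 + 2,775 = 32,534; u = 2,775/32,534 = 8.53%.
August: labor force = 30,443 + 2,996 = 33,439; u = 2,996/33,439 = 8.96%.
Change = 8.96% − 8.53% = +0.43 pp.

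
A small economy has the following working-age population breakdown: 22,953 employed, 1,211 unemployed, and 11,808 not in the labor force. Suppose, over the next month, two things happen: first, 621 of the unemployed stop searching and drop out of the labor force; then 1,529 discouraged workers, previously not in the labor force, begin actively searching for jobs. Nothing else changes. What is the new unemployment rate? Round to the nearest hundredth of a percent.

New unemployment rate ≈ 8.45%.

Initially, labor force = 22,953 + 1,211 = 24,164, so u = 1,211/24,164 = 5.01%.
After the first change, unemployed and labor force both fall by 621 → E = 22,953, U = 590, labor force = 23,543.
After the second change, unemployed and labor force both rise by 1,529 → E = 22,953, U = 2,119, labor force = 25,072.
New unemployment rate = 2,119 / 25,072 = 8.45%.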